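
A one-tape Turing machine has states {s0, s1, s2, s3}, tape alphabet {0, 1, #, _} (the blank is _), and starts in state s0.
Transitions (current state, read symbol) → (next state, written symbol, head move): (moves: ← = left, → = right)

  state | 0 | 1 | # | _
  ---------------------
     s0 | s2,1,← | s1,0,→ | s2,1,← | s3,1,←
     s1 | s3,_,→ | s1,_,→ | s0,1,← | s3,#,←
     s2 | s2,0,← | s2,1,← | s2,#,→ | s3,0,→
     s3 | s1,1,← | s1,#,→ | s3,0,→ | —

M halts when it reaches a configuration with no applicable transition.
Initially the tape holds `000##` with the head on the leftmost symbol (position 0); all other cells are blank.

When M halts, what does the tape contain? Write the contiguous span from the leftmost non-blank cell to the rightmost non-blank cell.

state=s0 head=0 tape=__[0]00##   (s0,0)→(s2,1,←)
state=s2 head=-1 tape=_[_]100##   (s2,_)→(s3,0,→)
state=s3 head=0 tape=_0[1]00##   (s3,1)→(s1,#,→)
state=s1 head=1 tape=_0#[0]0##   (s1,0)→(s3,_,→)
state=s3 head=2 tape=_0#_[0]##   (s3,0)→(s1,1,←)
state=s1 head=1 tape=_0#[_]1##   (s1,_)→(s3,#,←)
state=s3 head=0 tape=_0[#]#1##   (s3,#)→(s3,0,→)
state=s3 head=1 tape=_00[#]1##   (s3,#)→(s3,0,→)
state=s3 head=2 tape=_000[1]##   (s3,1)→(s1,#,→)
state=s1 head=3 tape=_000#[#]#   (s1,#)→(s0,1,←)
state=s0 head=2 tape=_000[#]1#   (s0,#)→(s2,1,←)
state=s2 head=1 tape=_00[0]11#   (s2,0)→(s2,0,←)
state=s2 head=0 tape=_0[0]011#   (s2,0)→(s2,0,←)
state=s2 head=-1 tape=_[0]0011#   (s2,0)→(s2,0,←)
state=s2 head=-2 tape=[_]00011#   (s2,_)→(s3,0,→)
state=s3 head=-1 tape=0[0]0011#   (s3,0)→(s1,1,←)
state=s1 head=-2 tape=[0]10011#   (s1,0)→(s3,_,→)
state=s3 head=-1 tape=_[1]0011#   (s3,1)→(s1,#,→)
state=s1 head=0 tape=_#[0]011#   (s1,0)→(s3,_,→)
state=s3 head=1 tape=_#_[0]11#   (s3,0)→(s1,1,←)
state=s1 head=0 tape=_#[_]111#   (s1,_)→(s3,#,←)
state=s3 head=-1 tape=_[#]#111#   (s3,#)→(s3,0,→)
state=s3 head=0 tape=_0[#]111#   (s3,#)→(s3,0,→)
state=s3 head=1 tape=_00[1]11#   (s3,1)→(s1,#,→)
state=s1 head=2 tape=_00#[1]1#   (s1,1)→(s1,_,→)
state=s1 head=3 tape=_00#_[1]#   (s1,1)→(s1,_,→)
state=s1 head=4 tape=_00#__[#]   (s1,#)→(s0,1,←)
state=s0 head=3 tape=_00#_[_]1   (s0,_)→(s3,1,←)
state=s3 head=2 tape=_00#[_]11
The non-blank tape span at halt is 00#_11.

00#_11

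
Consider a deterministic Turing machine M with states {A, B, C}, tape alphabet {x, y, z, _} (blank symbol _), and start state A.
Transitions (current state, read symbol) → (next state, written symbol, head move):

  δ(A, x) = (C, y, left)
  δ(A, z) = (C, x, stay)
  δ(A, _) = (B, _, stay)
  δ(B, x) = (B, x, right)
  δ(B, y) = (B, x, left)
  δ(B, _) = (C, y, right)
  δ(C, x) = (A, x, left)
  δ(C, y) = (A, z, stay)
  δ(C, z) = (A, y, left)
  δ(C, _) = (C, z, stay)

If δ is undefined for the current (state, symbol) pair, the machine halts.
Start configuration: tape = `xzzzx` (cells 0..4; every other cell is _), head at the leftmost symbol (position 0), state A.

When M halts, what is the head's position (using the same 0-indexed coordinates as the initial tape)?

-2

A | __[x]zzzx   read x → write y, move left, go to C
C | _[_]yzzzx   read _ → write z, move stay, go to C
C | _[z]yzzzx   read z → write y, move left, go to A
A | [_]yyzzzx   read _ → write _, move stay, go to B
B | [_]yyzzzx   read _ → write y, move right, go to C
C | y[y]yzzzx   read y → write z, move stay, go to A
A | y[z]yzzzx   read z → write x, move stay, go to C
C | y[x]yzzzx   read x → write x, move left, go to A
A | [y]xyzzzx
At halt the head is at cell -2.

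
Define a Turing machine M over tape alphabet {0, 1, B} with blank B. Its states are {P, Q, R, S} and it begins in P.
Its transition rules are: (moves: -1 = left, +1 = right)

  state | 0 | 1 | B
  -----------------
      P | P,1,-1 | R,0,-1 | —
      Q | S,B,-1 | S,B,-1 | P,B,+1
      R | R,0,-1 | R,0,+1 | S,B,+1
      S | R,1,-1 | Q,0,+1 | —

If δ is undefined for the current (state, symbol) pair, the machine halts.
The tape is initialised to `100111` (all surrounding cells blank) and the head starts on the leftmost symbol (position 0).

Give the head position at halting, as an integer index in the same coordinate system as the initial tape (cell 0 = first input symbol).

P | B[1]00111   read 1 → write 0, move -1, go to R
R | [B]000111   read B → write B, move +1, go to S
S | B[0]00111   read 0 → write 1, move -1, go to R
R | [B]100111   read B → write B, move +1, go to S
S | B[1]00111   read 1 → write 0, move +1, go to Q
Q | B0[0]0111   read 0 → write B, move -1, go to S
S | B[0]B0111   read 0 → write 1, move -1, go to R
R | [B]1B0111   read B → write B, move +1, go to S
S | B[1]B0111   read 1 → write 0, move +1, go to Q
Q | B0[B]0111   read B → write B, move +1, go to P
P | B0B[0]111   read 0 → write 1, move -1, go to P
P | B0[B]1111
At halt the head is at cell 1.

1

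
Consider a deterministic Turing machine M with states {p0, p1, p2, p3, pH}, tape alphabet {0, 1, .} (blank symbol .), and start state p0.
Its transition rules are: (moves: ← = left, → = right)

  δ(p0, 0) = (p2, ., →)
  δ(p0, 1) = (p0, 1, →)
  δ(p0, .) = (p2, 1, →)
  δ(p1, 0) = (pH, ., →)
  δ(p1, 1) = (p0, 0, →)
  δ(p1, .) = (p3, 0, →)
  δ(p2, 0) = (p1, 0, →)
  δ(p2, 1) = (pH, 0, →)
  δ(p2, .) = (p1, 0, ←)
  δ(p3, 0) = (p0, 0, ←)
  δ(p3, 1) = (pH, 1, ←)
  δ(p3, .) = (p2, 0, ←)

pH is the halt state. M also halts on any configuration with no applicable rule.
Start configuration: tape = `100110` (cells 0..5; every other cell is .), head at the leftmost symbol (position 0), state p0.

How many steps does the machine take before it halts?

15

state=p0 head=0 tape=[1]00110....   (p0,1)→(p0,1,→)
state=p0 head=1 tape=1[0]0110....   (p0,0)→(p2,.,→)
state=p2 head=2 tape=1.[0]110....   (p2,0)→(p1,0,→)
state=p1 head=3 tape=1.0[1]10....   (p1,1)→(p0,0,→)
state=p0 head=4 tape=1.00[1]0....   (p0,1)→(p0,1,→)
state=p0 head=5 tape=1.001[0]....   (p0,0)→(p2,.,→)
state=p2 head=6 tape=1.001.[.]...   (p2,.)→(p1,0,←)
state=p1 head=5 tape=1.001[.]0...   (p1,.)→(p3,0,→)
state=p3 head=6 tape=1.0010[0]...   (p3,0)→(p0,0,←)
state=p0 head=5 tape=1.001[0]0...   (p0,0)→(p2,.,→)
state=p2 head=6 tape=1.001.[0]...   (p2,0)→(p1,0,→)
state=p1 head=7 tape=1.001.0[.]..   (p1,.)→(p3,0,→)
state=p3 head=8 tape=1.001.00[.].   (p3,.)→(p2,0,←)
state=p2 head=7 tape=1.001.0[0]0.   (p2,0)→(p1,0,→)
state=p1 head=8 tape=1.001.00[0].   (p1,0)→(pH,.,→)
state=pH head=9 tape=1.001.00.[.]
M halts after 15 transitions.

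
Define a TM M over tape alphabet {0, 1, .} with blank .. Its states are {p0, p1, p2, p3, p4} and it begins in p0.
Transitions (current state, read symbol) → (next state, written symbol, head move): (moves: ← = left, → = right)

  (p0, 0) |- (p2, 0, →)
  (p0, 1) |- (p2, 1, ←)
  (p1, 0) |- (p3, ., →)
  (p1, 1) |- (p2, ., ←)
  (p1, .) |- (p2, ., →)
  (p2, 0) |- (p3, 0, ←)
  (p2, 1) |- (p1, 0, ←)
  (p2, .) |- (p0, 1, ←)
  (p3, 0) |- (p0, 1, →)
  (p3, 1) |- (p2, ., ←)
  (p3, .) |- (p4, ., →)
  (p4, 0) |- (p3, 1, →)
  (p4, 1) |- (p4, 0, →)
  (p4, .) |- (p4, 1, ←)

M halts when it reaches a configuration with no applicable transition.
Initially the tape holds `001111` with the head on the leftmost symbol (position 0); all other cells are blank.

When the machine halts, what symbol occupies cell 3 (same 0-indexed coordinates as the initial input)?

p0 | [0]01111.   read 0 → write 0, move →, go to p2
p2 | 0[0]1111.   read 0 → write 0, move ←, go to p3
p3 | [0]01111.   read 0 → write 1, move →, go to p0
p0 | 1[0]1111.   read 0 → write 0, move →, go to p2
p2 | 10[1]111.   read 1 → write 0, move ←, go to p1
p1 | 1[0]0111.   read 0 → write ., move →, go to p3
p3 | 1.[0]111.   read 0 → write 1, move →, go to p0
p0 | 1.1[1]11.   read 1 → write 1, move ←, go to p2
p2 | 1.[1]111.   read 1 → write 0, move ←, go to p1
p1 | 1[.]0111.   read . → write ., move →, go to p2
p2 | 1.[0]111.   read 0 → write 0, move ←, go to p3
p3 | 1[.]0111.   read . → write ., move →, go to p4
p4 | 1.[0]111.   read 0 → write 1, move →, go to p3
p3 | 1.1[1]11.   read 1 → write ., move ←, go to p2
p2 | 1.[1].11.   read 1 → write 0, move ←, go to p1
p1 | 1[.]0.11.   read . → write ., move →, go to p2
p2 | 1.[0].11.   read 0 → write 0, move ←, go to p3
p3 | 1[.]0.11.   read . → write ., move →, go to p4
p4 | 1.[0].11.   read 0 → write 1, move →, go to p3
p3 | 1.1[.]11.   read . → write ., move →, go to p4
p4 | 1.1.[1]1.   read 1 → write 0, move →, go to p4
p4 | 1.1.0[1].   read 1 → write 0, move →, go to p4
p4 | 1.1.00[.]   read . → write 1, move ←, go to p4
p4 | 1.1.0[0]1   read 0 → write 1, move →, go to p3
p3 | 1.1.01[1]   read 1 → write ., move ←, go to p2
p2 | 1.1.0[1].   read 1 → write 0, move ←, go to p1
p1 | 1.1.[0]0.   read 0 → write ., move →, go to p3
p3 | 1.1..[0].   read 0 → write 1, move →, go to p0
p0 | 1.1..1[.]
Cell 3 holds . when M halts.

.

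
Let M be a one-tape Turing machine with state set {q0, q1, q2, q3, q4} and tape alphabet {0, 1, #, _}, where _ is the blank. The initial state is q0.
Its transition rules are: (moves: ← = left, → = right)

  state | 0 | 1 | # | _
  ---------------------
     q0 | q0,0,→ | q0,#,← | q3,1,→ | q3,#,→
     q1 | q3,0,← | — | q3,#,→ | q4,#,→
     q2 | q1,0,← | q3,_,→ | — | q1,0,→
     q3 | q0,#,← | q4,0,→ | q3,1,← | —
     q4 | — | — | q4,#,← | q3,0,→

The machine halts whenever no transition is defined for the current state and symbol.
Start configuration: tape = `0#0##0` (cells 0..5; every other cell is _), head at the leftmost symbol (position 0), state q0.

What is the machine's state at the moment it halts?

q0 | [0]#0##0   read 0 → write 0, move →, go to q0
q0 | 0[#]0##0   read # → write 1, move →, go to q3
q3 | 01[0]##0   read 0 → write #, move ←, go to q0
q0 | 0[1]###0   read 1 → write #, move ←, go to q0
q0 | [0]####0   read 0 → write 0, move →, go to q0
q0 | 0[#]###0   read # → write 1, move →, go to q3
q3 | 01[#]##0   read # → write 1, move ←, go to q3
q3 | 0[1]1##0   read 1 → write 0, move →, go to q4
q4 | 00[1]##0
No transition is defined for (q4, 1); M halts in state q4.

q4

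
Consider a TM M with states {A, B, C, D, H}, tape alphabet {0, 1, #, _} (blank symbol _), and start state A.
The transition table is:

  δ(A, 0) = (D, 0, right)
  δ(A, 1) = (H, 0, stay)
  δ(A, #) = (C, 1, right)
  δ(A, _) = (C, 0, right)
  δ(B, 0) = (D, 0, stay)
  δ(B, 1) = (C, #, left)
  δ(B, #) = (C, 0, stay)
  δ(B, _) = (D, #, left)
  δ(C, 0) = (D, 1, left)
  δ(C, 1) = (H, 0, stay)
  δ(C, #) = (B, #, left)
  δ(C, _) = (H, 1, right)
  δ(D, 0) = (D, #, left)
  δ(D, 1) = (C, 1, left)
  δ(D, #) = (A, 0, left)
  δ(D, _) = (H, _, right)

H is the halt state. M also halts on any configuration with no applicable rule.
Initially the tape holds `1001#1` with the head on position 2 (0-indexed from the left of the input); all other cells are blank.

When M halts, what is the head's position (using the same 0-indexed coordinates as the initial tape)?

state=A head=2 tape=_10[0]1#1   (A,0)→(D,0,right)
state=D head=3 tape=_100[1]#1   (D,1)→(C,1,left)
state=C head=2 tape=_10[0]1#1   (C,0)→(D,1,left)
state=D head=1 tape=_1[0]11#1   (D,0)→(D,#,left)
state=D head=0 tape=_[1]#11#1   (D,1)→(C,1,left)
state=C head=-1 tape=[_]1#11#1   (C,_)→(H,1,right)
state=H head=0 tape=1[1]#11#1
At halt the head is at cell 0.

0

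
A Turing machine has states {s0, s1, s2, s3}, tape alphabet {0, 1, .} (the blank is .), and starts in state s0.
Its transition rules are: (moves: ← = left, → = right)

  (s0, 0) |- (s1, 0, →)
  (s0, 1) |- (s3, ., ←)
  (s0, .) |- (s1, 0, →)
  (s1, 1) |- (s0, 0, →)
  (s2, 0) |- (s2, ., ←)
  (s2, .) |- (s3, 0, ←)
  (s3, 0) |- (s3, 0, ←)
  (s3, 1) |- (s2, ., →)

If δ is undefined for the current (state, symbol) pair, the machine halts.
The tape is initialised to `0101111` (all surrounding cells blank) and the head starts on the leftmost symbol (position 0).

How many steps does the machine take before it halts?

s0 | .[0]101111   read 0 → write 0, move →, go to s1
s1 | .0[1]01111   read 1 → write 0, move →, go to s0
s0 | .00[0]1111   read 0 → write 0, move →, go to s1
s1 | .000[1]111   read 1 → write 0, move →, go to s0
s0 | .0000[1]11   read 1 → write ., move ←, go to s3
s3 | .000[0].11   read 0 → write 0, move ←, go to s3
s3 | .00[0]0.11   read 0 → write 0, move ←, go to s3
s3 | .0[0]00.11   read 0 → write 0, move ←, go to s3
s3 | .[0]000.11   read 0 → write 0, move ←, go to s3
s3 | [.]0000.11
M halts after 9 transitions.

9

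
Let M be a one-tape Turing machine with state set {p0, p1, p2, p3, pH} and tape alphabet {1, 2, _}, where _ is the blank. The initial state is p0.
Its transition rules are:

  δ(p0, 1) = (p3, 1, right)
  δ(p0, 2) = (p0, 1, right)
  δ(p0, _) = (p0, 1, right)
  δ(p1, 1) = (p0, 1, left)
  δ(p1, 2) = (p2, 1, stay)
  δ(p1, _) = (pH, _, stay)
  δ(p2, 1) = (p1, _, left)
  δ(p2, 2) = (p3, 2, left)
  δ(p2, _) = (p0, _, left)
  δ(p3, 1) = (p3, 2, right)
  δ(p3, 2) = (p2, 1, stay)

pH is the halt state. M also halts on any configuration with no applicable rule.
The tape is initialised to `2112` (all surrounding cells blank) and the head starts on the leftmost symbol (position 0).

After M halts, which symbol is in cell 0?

p0 | [2]112   read 2 → write 1, move right, go to p0
p0 | 1[1]12   read 1 → write 1, move right, go to p3
p3 | 11[1]2   read 1 → write 2, move right, go to p3
p3 | 112[2]   read 2 → write 1, move stay, go to p2
p2 | 112[1]   read 1 → write _, move left, go to p1
p1 | 11[2]_   read 2 → write 1, move stay, go to p2
p2 | 11[1]_   read 1 → write _, move left, go to p1
p1 | 1[1]__   read 1 → write 1, move left, go to p0
p0 | [1]1__   read 1 → write 1, move right, go to p3
p3 | 1[1]__   read 1 → write 2, move right, go to p3
p3 | 12[_]_
Cell 0 holds 1 when M halts.

1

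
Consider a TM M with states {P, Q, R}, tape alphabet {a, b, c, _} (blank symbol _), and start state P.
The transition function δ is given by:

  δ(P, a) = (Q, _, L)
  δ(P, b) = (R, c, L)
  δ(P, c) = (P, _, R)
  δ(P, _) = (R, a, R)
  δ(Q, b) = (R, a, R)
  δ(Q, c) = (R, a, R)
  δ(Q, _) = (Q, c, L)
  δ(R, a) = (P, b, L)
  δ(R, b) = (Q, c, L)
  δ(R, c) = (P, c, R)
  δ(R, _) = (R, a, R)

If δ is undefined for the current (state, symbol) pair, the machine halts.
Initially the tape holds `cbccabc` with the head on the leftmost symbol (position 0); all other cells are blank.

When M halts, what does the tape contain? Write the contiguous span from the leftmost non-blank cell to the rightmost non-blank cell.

aac_acc

P | [c]bccabc   read c → write _, move R, go to P
P | _[b]ccabc   read b → write c, move L, go to R
R | [_]cccabc   read _ → write a, move R, go to R
R | a[c]ccabc   read c → write c, move R, go to P
P | ac[c]cabc   read c → write _, move R, go to P
P | ac_[c]abc   read c → write _, move R, go to P
P | ac__[a]bc   read a → write _, move L, go to Q
Q | ac_[_]_bc   read _ → write c, move L, go to Q
Q | ac[_]c_bc   read _ → write c, move L, go to Q
Q | a[c]cc_bc   read c → write a, move R, go to R
R | aa[c]c_bc   read c → write c, move R, go to P
P | aac[c]_bc   read c → write _, move R, go to P
P | aac_[_]bc   read _ → write a, move R, go to R
R | aac_a[b]c   read b → write c, move L, go to Q
Q | aac_[a]cc
The non-blank tape span at halt is aac_acc.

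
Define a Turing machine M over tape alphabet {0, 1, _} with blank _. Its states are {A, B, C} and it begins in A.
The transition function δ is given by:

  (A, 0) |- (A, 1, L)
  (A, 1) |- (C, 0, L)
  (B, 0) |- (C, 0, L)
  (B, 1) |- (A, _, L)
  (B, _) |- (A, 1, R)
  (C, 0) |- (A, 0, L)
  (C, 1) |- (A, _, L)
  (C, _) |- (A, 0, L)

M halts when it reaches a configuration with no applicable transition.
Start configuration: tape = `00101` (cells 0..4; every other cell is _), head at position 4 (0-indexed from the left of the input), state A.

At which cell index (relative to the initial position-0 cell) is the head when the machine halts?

state=A head=4 tape=_0010[1]   (A,1)→(C,0,L)
state=C head=3 tape=_001[0]0   (C,0)→(A,0,L)
state=A head=2 tape=_00[1]00   (A,1)→(C,0,L)
state=C head=1 tape=_0[0]000   (C,0)→(A,0,L)
state=A head=0 tape=_[0]0000   (A,0)→(A,1,L)
state=A head=-1 tape=[_]10000
At halt the head is at cell -1.

-1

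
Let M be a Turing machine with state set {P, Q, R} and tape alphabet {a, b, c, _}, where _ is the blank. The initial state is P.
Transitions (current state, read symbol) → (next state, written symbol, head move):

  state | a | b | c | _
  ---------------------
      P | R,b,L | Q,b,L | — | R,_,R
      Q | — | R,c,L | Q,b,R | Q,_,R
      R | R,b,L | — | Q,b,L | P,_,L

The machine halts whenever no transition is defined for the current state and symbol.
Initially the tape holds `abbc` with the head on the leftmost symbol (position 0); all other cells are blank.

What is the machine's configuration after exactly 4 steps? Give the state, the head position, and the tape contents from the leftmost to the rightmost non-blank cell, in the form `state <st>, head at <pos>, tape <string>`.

state P, head at -2, tape bbbc

state=P head=0 tape=__[a]bbc   (P,a)→(R,b,L)
state=R head=-1 tape=_[_]bbbc   (R,_)→(P,_,L)
state=P head=-2 tape=[_]_bbbc   (P,_)→(R,_,R)
state=R head=-1 tape=_[_]bbbc   (R,_)→(P,_,L)
state=P head=-2 tape=[_]_bbbc
After 4 steps: state P, head at -2, tape bbbc.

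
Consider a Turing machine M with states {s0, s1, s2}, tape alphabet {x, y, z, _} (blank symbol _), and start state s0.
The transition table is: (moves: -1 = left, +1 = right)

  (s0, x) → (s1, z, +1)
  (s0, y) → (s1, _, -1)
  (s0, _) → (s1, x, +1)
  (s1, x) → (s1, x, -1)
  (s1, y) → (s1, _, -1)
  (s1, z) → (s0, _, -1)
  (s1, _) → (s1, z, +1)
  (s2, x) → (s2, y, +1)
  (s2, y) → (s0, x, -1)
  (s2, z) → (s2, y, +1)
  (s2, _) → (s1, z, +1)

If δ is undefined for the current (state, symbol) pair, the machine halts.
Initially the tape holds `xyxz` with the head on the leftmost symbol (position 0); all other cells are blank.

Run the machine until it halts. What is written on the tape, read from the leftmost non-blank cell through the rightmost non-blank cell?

s0 | _[x]yxz   read x → write z, move +1, go to s1
s1 | _z[y]xz   read y → write _, move -1, go to s1
s1 | _[z]_xz   read z → write _, move -1, go to s0
s0 | [_]__xz   read _ → write x, move +1, go to s1
s1 | x[_]_xz   read _ → write z, move +1, go to s1
s1 | xz[_]xz   read _ → write z, move +1, go to s1
s1 | xzz[x]z   read x → write x, move -1, go to s1
s1 | xz[z]xz   read z → write _, move -1, go to s0
s0 | x[z]_xz
The non-blank tape span at halt is xz_xz.

xz_xz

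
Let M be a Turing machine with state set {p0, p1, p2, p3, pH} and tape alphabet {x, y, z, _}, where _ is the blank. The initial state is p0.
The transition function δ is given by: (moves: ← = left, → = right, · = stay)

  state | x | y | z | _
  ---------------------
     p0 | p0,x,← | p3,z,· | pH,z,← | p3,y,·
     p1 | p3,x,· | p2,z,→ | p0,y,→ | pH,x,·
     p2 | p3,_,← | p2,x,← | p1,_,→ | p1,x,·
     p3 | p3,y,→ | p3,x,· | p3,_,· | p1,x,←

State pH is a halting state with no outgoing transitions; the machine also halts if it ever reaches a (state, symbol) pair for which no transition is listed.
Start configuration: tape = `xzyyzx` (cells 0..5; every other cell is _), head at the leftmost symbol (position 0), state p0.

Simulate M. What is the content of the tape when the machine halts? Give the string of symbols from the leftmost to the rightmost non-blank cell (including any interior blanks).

state=p0 head=0 tape=__[x]zyyzx   (p0,x)→(p0,x,←)
state=p0 head=-1 tape=_[_]xzyyzx   (p0,_)→(p3,y,·)
state=p3 head=-1 tape=_[y]xzyyzx   (p3,y)→(p3,x,·)
state=p3 head=-1 tape=_[x]xzyyzx   (p3,x)→(p3,y,→)
state=p3 head=0 tape=_y[x]zyyzx   (p3,x)→(p3,y,→)
state=p3 head=1 tape=_yy[z]yyzx   (p3,z)→(p3,_,·)
state=p3 head=1 tape=_yy[_]yyzx   (p3,_)→(p1,x,←)
state=p1 head=0 tape=_y[y]xyyzx   (p1,y)→(p2,z,→)
state=p2 head=1 tape=_yz[x]yyzx   (p2,x)→(p3,_,←)
state=p3 head=0 tape=_y[z]_yyzx   (p3,z)→(p3,_,·)
state=p3 head=0 tape=_y[_]_yyzx   (p3,_)→(p1,x,←)
state=p1 head=-1 tape=_[y]x_yyzx   (p1,y)→(p2,z,→)
state=p2 head=0 tape=_z[x]_yyzx   (p2,x)→(p3,_,←)
state=p3 head=-1 tape=_[z]__yyzx   (p3,z)→(p3,_,·)
state=p3 head=-1 tape=_[_]__yyzx   (p3,_)→(p1,x,←)
state=p1 head=-2 tape=[_]x__yyzx   (p1,_)→(pH,x,·)
state=pH head=-2 tape=[x]x__yyzx
The non-blank tape span at halt is xx__yyzx.

xx__yyzx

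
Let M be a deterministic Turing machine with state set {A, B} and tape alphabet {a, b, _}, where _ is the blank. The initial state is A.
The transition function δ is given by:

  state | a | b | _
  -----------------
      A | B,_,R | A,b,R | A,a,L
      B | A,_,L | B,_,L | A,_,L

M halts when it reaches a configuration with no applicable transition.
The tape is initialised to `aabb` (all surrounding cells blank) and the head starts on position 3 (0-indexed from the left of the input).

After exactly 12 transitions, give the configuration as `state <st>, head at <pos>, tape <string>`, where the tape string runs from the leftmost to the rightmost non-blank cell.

state B, head at 5, tape aabb

state=A head=3 tape=aab[b]__   (A,b)→(A,b,R)
state=A head=4 tape=aabb[_]_   (A,_)→(A,a,L)
state=A head=3 tape=aab[b]a_   (A,b)→(A,b,R)
state=A head=4 tape=aabb[a]_   (A,a)→(B,_,R)
state=B head=5 tape=aabb_[_]   (B,_)→(A,_,L)
state=A head=4 tape=aabb[_]_   (A,_)→(A,a,L)
state=A head=3 tape=aab[b]a_   (A,b)→(A,b,R)
state=A head=4 tape=aabb[a]_   (A,a)→(B,_,R)
state=B head=5 tape=aabb_[_]   (B,_)→(A,_,L)
state=A head=4 tape=aabb[_]_   (A,_)→(A,a,L)
state=A head=3 tape=aab[b]a_   (A,b)→(A,b,R)
state=A head=4 tape=aabb[a]_   (A,a)→(B,_,R)
state=B head=5 tape=aabb_[_]
After 12 steps: state B, head at 5, tape aabb.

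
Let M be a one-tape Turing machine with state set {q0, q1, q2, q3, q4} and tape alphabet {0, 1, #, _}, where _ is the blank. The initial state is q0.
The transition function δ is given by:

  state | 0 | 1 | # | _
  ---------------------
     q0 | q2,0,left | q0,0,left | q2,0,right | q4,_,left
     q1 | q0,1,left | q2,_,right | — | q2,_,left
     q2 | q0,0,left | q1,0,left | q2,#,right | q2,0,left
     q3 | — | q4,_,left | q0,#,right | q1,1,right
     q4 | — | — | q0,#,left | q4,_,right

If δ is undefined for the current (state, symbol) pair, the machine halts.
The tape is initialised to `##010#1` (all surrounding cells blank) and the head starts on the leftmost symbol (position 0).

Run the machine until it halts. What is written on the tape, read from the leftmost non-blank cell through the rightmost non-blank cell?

00010#1

q0 | __[#]#010#1   read # → write 0, move right, go to q2
q2 | __0[#]010#1   read # → write #, move right, go to q2
q2 | __0#[0]10#1   read 0 → write 0, move left, go to q0
q0 | __0[#]010#1   read # → write 0, move right, go to q2
q2 | __00[0]10#1   read 0 → write 0, move left, go to q0
q0 | __0[0]010#1   read 0 → write 0, move left, go to q2
q2 | __[0]0010#1   read 0 → write 0, move left, go to q0
q0 | _[_]00010#1   read _ → write _, move left, go to q4
q4 | [_]_00010#1   read _ → write _, move right, go to q4
q4 | _[_]00010#1   read _ → write _, move right, go to q4
q4 | __[0]0010#1
The non-blank tape span at halt is 00010#1.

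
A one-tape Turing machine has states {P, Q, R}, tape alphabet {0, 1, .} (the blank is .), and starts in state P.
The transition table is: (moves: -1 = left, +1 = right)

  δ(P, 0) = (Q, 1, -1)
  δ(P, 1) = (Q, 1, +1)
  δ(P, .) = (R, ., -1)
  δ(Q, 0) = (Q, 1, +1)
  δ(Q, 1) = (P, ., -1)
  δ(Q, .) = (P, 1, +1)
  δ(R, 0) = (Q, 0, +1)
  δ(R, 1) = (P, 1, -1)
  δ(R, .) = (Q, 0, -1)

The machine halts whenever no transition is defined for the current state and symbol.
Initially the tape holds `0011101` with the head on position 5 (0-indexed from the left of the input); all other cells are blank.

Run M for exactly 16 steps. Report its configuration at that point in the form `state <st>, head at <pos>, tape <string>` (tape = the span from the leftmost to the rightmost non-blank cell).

state P, head at 5, tape 0011111

state=P head=5 tape=00111[0]1.   (P,0)→(Q,1,-1)
state=Q head=4 tape=0011[1]11.   (Q,1)→(P,.,-1)
state=P head=3 tape=001[1].11.   (P,1)→(Q,1,+1)
state=Q head=4 tape=0011[.]11.   (Q,.)→(P,1,+1)
state=P head=5 tape=00111[1]1.   (P,1)→(Q,1,+1)
state=Q head=6 tape=001111[1].   (Q,1)→(P,.,-1)
state=P head=5 tape=00111[1]..   (P,1)→(Q,1,+1)
state=Q head=6 tape=001111[.].   (Q,.)→(P,1,+1)
state=P head=7 tape=0011111[.]   (P,.)→(R,.,-1)
state=R head=6 tape=001111[1].   (R,1)→(P,1,-1)
state=P head=5 tape=00111[1]1.   (P,1)→(Q,1,+1)
state=Q head=6 tape=001111[1].   (Q,1)→(P,.,-1)
state=P head=5 tape=00111[1]..   (P,1)→(Q,1,+1)
state=Q head=6 tape=001111[.].   (Q,.)→(P,1,+1)
state=P head=7 tape=0011111[.]   (P,.)→(R,.,-1)
state=R head=6 tape=001111[1].   (R,1)→(P,1,-1)
state=P head=5 tape=00111[1]1.
After 16 steps: state P, head at 5, tape 0011111.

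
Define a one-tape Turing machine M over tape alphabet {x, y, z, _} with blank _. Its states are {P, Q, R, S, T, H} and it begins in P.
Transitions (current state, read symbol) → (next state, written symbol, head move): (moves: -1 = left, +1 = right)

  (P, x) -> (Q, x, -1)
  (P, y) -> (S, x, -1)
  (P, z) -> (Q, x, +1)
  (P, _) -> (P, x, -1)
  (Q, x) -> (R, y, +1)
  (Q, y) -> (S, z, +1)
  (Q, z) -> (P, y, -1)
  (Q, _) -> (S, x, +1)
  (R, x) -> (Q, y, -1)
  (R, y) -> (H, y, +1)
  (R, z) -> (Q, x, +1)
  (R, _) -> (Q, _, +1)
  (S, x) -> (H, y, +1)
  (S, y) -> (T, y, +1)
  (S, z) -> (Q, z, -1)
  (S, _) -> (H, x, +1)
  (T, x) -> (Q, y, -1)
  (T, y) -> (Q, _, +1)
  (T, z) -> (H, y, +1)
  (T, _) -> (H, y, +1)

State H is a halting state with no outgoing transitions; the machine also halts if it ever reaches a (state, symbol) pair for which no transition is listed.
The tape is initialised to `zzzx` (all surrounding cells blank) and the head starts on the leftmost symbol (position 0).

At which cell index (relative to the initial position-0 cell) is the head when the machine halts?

1

P | _[z]zzx   read z → write x, move +1, go to Q
Q | _x[z]zx   read z → write y, move -1, go to P
P | _[x]yzx   read x → write x, move -1, go to Q
Q | [_]xyzx   read _ → write x, move +1, go to S
S | x[x]yzx   read x → write y, move +1, go to H
H | xy[y]zx
At halt the head is at cell 1.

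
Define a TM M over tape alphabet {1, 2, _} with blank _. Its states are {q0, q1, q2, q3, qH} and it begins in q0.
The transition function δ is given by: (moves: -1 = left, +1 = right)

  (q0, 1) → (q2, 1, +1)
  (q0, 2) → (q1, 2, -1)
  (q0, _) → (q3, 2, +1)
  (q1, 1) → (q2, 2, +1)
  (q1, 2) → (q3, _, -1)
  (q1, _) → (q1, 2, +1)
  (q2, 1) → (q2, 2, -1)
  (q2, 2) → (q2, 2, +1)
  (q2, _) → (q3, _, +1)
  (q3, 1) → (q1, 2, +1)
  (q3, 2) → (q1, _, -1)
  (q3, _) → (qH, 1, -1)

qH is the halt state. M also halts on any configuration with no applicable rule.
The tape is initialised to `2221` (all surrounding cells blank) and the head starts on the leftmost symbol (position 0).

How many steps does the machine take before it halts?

32

q0 | ____[2]221__   read 2 → write 2, move -1, go to q1
q1 | ___[_]2221__   read _ → write 2, move +1, go to q1
q1 | ___2[2]221__   read 2 → write _, move -1, go to q3
q3 | ___[2]_221__   read 2 → write _, move -1, go to q1
q1 | __[_]__221__   read _ → write 2, move +1, go to q1
q1 | __2[_]_221__   read _ → write 2, move +1, go to q1
q1 | __22[_]221__   read _ → write 2, move +1, go to q1
q1 | __222[2]21__   read 2 → write _, move -1, go to q3
q3 | __22[2]_21__   read 2 → write _, move -1, go to q1
q1 | __2[2]__21__   read 2 → write _, move -1, go to q3
q3 | __[2]___21__   read 2 → write _, move -1, go to q1
q1 | _[_]____21__   read _ → write 2, move +1, go to q1
q1 | _2[_]___21__   read _ → write 2, move +1, go to q1
q1 | _22[_]__21__   read _ → write 2, move +1, go to q1
q1 | _222[_]_21__   read _ → write 2, move +1, go to q1
q1 | _2222[_]21__   read _ → write 2, move +1, go to q1
q1 | _22222[2]1__   read 2 → write _, move -1, go to q3
q3 | _2222[2]_1__   read 2 → write _, move -1, go to q1
q1 | _222[2]__1__   read 2 → write _, move -1, go to q3
q3 | _22[2]___1__   read 2 → write _, move -1, go to q1
q1 | _2[2]____1__   read 2 → write _, move -1, go to q3
q3 | _[2]_____1__   read 2 → write _, move -1, go to q1
q1 | [_]______1__   read _ → write 2, move +1, go to q1
q1 | 2[_]_____1__   read _ → write 2, move +1, go to q1
q1 | 22[_]____1__   read _ → write 2, move +1, go to q1
q1 | 222[_]___1__   read _ → write 2, move +1, go to q1
q1 | 2222[_]__1__   read _ → write 2, move +1, go to q1
q1 | 22222[_]_1__   read _ → write 2, move +1, go to q1
q1 | 222222[_]1__   read _ → write 2, move +1, go to q1
q1 | 2222222[1]__   read 1 → write 2, move +1, go to q2
q2 | 22222222[_]_   read _ → write _, move +1, go to q3
q3 | 22222222_[_]   read _ → write 1, move -1, go to qH
qH | 22222222[_]1
M halts after 32 transitions.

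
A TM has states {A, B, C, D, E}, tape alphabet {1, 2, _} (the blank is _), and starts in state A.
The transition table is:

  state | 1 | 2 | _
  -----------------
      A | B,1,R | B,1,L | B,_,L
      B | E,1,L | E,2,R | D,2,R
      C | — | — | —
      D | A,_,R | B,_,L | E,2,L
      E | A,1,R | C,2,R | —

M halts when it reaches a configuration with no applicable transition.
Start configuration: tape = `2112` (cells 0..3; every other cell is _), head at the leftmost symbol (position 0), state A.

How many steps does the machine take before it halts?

A | _[2]112_   read 2 → write 1, move L, go to B
B | [_]1112_   read _ → write 2, move R, go to D
D | 2[1]112_   read 1 → write _, move R, go to A
A | 2_[1]12_   read 1 → write 1, move R, go to B
B | 2_1[1]2_   read 1 → write 1, move L, go to E
E | 2_[1]12_   read 1 → write 1, move R, go to A
A | 2_1[1]2_   read 1 → write 1, move R, go to B
B | 2_11[2]_   read 2 → write 2, move R, go to E
E | 2_112[_]
M halts after 8 transitions.

8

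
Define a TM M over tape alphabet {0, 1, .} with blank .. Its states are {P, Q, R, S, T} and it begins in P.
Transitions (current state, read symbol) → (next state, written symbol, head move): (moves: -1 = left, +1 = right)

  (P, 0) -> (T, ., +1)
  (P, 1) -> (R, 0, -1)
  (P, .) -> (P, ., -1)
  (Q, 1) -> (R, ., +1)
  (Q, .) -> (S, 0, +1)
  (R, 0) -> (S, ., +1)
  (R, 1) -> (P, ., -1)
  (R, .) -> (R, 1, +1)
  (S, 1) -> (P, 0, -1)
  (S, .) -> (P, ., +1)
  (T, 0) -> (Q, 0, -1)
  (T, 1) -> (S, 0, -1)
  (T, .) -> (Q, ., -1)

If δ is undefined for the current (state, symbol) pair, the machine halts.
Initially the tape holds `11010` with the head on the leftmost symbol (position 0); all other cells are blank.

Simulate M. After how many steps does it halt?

state=P head=0 tape=..[1]1010   (P,1)→(R,0,-1)
state=R head=-1 tape=.[.]01010   (R,.)→(R,1,+1)
state=R head=0 tape=.1[0]1010   (R,0)→(S,.,+1)
state=S head=1 tape=.1.[1]010   (S,1)→(P,0,-1)
state=P head=0 tape=.1[.]0010   (P,.)→(P,.,-1)
state=P head=-1 tape=.[1].0010   (P,1)→(R,0,-1)
state=R head=-2 tape=[.]0.0010   (R,.)→(R,1,+1)
state=R head=-1 tape=1[0].0010   (R,0)→(S,.,+1)
state=S head=0 tape=1.[.]0010   (S,.)→(P,.,+1)
state=P head=1 tape=1..[0]010   (P,0)→(T,.,+1)
state=T head=2 tape=1...[0]10   (T,0)→(Q,0,-1)
state=Q head=1 tape=1..[.]010   (Q,.)→(S,0,+1)
state=S head=2 tape=1..0[0]10
M halts after 12 transitions.

12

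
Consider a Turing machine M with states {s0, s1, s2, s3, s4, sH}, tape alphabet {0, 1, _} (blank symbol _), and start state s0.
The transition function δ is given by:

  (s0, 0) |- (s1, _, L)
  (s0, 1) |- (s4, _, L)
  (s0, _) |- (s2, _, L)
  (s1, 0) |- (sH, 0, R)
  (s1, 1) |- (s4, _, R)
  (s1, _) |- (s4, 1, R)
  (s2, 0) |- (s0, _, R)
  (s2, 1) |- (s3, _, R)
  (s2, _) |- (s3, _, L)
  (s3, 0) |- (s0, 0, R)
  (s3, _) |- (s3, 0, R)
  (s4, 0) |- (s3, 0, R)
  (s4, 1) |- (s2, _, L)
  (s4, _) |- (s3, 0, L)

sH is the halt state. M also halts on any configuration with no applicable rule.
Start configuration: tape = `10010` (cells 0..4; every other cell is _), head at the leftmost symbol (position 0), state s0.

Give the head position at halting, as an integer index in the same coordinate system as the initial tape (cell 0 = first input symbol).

state=s0 head=0 tape=___[1]0010   (s0,1)→(s4,_,L)
state=s4 head=-1 tape=__[_]_0010   (s4,_)→(s3,0,L)
state=s3 head=-2 tape=_[_]0_0010   (s3,_)→(s3,0,R)
state=s3 head=-1 tape=_0[0]_0010   (s3,0)→(s0,0,R)
state=s0 head=0 tape=_00[_]0010   (s0,_)→(s2,_,L)
state=s2 head=-1 tape=_0[0]_0010   (s2,0)→(s0,_,R)
state=s0 head=0 tape=_0_[_]0010   (s0,_)→(s2,_,L)
state=s2 head=-1 tape=_0[_]_0010   (s2,_)→(s3,_,L)
state=s3 head=-2 tape=_[0]__0010   (s3,0)→(s0,0,R)
state=s0 head=-1 tape=_0[_]_0010   (s0,_)→(s2,_,L)
state=s2 head=-2 tape=_[0]__0010   (s2,0)→(s0,_,R)
state=s0 head=-1 tape=__[_]_0010   (s0,_)→(s2,_,L)
state=s2 head=-2 tape=_[_]__0010   (s2,_)→(s3,_,L)
state=s3 head=-3 tape=[_]___0010   (s3,_)→(s3,0,R)
state=s3 head=-2 tape=0[_]__0010   (s3,_)→(s3,0,R)
state=s3 head=-1 tape=00[_]_0010   (s3,_)→(s3,0,R)
state=s3 head=0 tape=000[_]0010   (s3,_)→(s3,0,R)
state=s3 head=1 tape=0000[0]010   (s3,0)→(s0,0,R)
state=s0 head=2 tape=00000[0]10   (s0,0)→(s1,_,L)
state=s1 head=1 tape=0000[0]_10   (s1,0)→(sH,0,R)
state=sH head=2 tape=00000[_]10
At halt the head is at cell 2.

2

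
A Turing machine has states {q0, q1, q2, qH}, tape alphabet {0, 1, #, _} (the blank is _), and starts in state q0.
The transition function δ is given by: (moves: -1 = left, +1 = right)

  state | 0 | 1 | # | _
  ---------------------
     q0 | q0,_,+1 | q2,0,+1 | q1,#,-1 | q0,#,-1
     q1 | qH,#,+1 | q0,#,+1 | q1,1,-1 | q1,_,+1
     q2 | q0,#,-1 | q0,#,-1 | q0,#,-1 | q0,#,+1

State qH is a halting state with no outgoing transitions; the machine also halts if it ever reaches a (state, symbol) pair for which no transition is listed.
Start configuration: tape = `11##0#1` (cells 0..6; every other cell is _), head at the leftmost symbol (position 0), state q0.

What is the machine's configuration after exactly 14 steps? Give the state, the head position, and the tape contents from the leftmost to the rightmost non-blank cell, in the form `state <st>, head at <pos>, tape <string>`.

state q1, head at 0, tape 1##0#1

state=q0 head=0 tape=[1]1##0#1   (q0,1)→(q2,0,+1)
state=q2 head=1 tape=0[1]##0#1   (q2,1)→(q0,#,-1)
state=q0 head=0 tape=[0]###0#1   (q0,0)→(q0,_,+1)
state=q0 head=1 tape=_[#]##0#1   (q0,#)→(q1,#,-1)
state=q1 head=0 tape=[_]###0#1   (q1,_)→(q1,_,+1)
state=q1 head=1 tape=_[#]##0#1   (q1,#)→(q1,1,-1)
state=q1 head=0 tape=[_]1##0#1   (q1,_)→(q1,_,+1)
state=q1 head=1 tape=_[1]##0#1   (q1,1)→(q0,#,+1)
state=q0 head=2 tape=_#[#]#0#1   (q0,#)→(q1,#,-1)
state=q1 head=1 tape=_[#]##0#1   (q1,#)→(q1,1,-1)
state=q1 head=0 tape=[_]1##0#1   (q1,_)→(q1,_,+1)
state=q1 head=1 tape=_[1]##0#1   (q1,1)→(q0,#,+1)
state=q0 head=2 tape=_#[#]#0#1   (q0,#)→(q1,#,-1)
state=q1 head=1 tape=_[#]##0#1   (q1,#)→(q1,1,-1)
state=q1 head=0 tape=[_]1##0#1
After 14 steps: state q1, head at 0, tape 1##0#1.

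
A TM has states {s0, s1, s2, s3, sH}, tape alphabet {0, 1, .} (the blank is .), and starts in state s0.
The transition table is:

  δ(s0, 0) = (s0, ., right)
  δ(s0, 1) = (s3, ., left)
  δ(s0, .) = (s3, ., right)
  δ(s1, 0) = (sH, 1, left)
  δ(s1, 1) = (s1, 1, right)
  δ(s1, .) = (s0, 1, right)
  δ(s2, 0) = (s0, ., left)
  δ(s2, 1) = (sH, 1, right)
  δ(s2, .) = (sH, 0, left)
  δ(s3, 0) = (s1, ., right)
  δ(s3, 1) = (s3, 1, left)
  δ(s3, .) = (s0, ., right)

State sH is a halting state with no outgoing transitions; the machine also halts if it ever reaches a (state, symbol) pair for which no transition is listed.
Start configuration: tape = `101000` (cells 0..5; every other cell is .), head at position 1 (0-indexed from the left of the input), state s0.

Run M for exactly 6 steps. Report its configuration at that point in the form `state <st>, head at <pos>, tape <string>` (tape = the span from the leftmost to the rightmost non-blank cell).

state=s0 head=1 tape=1[0]1000   (s0,0)→(s0,.,right)
state=s0 head=2 tape=1.[1]000   (s0,1)→(s3,.,left)
state=s3 head=1 tape=1[.].000   (s3,.)→(s0,.,right)
state=s0 head=2 tape=1.[.]000   (s0,.)→(s3,.,right)
state=s3 head=3 tape=1..[0]00   (s3,0)→(s1,.,right)
state=s1 head=4 tape=1...[0]0   (s1,0)→(sH,1,left)
state=sH head=3 tape=1..[.]10
After 6 steps: state sH, head at 3, tape 1...10.

state sH, head at 3, tape 1...10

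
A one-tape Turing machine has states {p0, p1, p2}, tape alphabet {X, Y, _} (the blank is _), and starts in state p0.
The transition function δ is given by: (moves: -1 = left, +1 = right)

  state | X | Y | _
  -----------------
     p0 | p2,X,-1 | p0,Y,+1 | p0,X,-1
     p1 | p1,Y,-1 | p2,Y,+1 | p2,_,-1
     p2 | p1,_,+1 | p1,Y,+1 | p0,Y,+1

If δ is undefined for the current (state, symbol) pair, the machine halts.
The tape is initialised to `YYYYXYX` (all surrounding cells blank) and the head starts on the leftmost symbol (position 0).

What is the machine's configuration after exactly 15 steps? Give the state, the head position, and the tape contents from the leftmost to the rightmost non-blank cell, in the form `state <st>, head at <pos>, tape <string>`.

state p0, head at 7, tape YYYYYYYX

state=p0 head=0 tape=[Y]YYYXYX_   (p0,Y)→(p0,Y,+1)
state=p0 head=1 tape=Y[Y]YYXYX_   (p0,Y)→(p0,Y,+1)
state=p0 head=2 tape=YY[Y]YXYX_   (p0,Y)→(p0,Y,+1)
state=p0 head=3 tape=YYY[Y]XYX_   (p0,Y)→(p0,Y,+1)
state=p0 head=4 tape=YYYY[X]YX_   (p0,X)→(p2,X,-1)
state=p2 head=3 tape=YYY[Y]XYX_   (p2,Y)→(p1,Y,+1)
state=p1 head=4 tape=YYYY[X]YX_   (p1,X)→(p1,Y,-1)
state=p1 head=3 tape=YYY[Y]YYX_   (p1,Y)→(p2,Y,+1)
state=p2 head=4 tape=YYYY[Y]YX_   (p2,Y)→(p1,Y,+1)
state=p1 head=5 tape=YYYYY[Y]X_   (p1,Y)→(p2,Y,+1)
state=p2 head=6 tape=YYYYYY[X]_   (p2,X)→(p1,_,+1)
state=p1 head=7 tape=YYYYYY_[_]   (p1,_)→(p2,_,-1)
state=p2 head=6 tape=YYYYYY[_]_   (p2,_)→(p0,Y,+1)
state=p0 head=7 tape=YYYYYYY[_]   (p0,_)→(p0,X,-1)
state=p0 head=6 tape=YYYYYY[Y]X   (p0,Y)→(p0,Y,+1)
state=p0 head=7 tape=YYYYYYY[X]
After 15 steps: state p0, head at 7, tape YYYYYYYX.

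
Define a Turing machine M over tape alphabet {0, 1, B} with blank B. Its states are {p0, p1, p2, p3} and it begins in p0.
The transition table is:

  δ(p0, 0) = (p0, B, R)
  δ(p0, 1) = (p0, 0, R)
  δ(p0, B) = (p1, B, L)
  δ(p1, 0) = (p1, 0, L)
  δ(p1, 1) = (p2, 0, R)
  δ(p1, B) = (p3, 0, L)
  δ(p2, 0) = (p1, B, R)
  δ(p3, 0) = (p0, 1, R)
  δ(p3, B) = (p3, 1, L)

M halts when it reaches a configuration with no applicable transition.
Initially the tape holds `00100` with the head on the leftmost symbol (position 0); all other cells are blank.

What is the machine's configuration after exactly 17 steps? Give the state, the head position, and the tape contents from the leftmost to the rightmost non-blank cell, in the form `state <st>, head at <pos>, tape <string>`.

state p3, head at 3, tape 110

state=p0 head=0 tape=[0]0100B   (p0,0)→(p0,B,R)
state=p0 head=1 tape=B[0]100B   (p0,0)→(p0,B,R)
state=p0 head=2 tape=BB[1]00B   (p0,1)→(p0,0,R)
state=p0 head=3 tape=BB0[0]0B   (p0,0)→(p0,B,R)
state=p0 head=4 tape=BB0B[0]B   (p0,0)→(p0,B,R)
state=p0 head=5 tape=BB0BB[B]   (p0,B)→(p1,B,L)
state=p1 head=4 tape=BB0B[B]B   (p1,B)→(p3,0,L)
state=p3 head=3 tape=BB0[B]0B   (p3,B)→(p3,1,L)
state=p3 head=2 tape=BB[0]10B   (p3,0)→(p0,1,R)
state=p0 head=3 tape=BB1[1]0B   (p0,1)→(p0,0,R)
state=p0 head=4 tape=BB10[0]B   (p0,0)→(p0,B,R)
state=p0 head=5 tape=BB10B[B]   (p0,B)→(p1,B,L)
state=p1 head=4 tape=BB10[B]B   (p1,B)→(p3,0,L)
state=p3 head=3 tape=BB1[0]0B   (p3,0)→(p0,1,R)
state=p0 head=4 tape=BB11[0]B   (p0,0)→(p0,B,R)
state=p0 head=5 tape=BB11B[B]   (p0,B)→(p1,B,L)
state=p1 head=4 tape=BB11[B]B   (p1,B)→(p3,0,L)
state=p3 head=3 tape=BB1[1]0B
After 17 steps: state p3, head at 3, tape 110.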